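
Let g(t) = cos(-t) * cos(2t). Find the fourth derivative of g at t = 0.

41

Expand each factor separately, then convolve coefficients.
The coefficient of t^4 in the expansion is 41/24, so g^(4)(0) = 4! * (41/24) = 41.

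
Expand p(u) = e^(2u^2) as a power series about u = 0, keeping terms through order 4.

2*u^4 + 2*u^2 + 1

Compute the successive derivatives at the expansion point and divide by k!.
p(0) = 1
p′(0) = 0
p′′(0) = 4
p′′′(0) = 0
p^(4)(0) = 48
Then c_k = p^(k)(0)/k! gives each Taylor coefficient.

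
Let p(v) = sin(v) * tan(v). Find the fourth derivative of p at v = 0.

Write out both Maclaurin series and multiply, keeping only the needed powers.
The coefficient of v^4 in the expansion is 1/6, so p^(4)(0) = 4! * (1/6) = 4.

4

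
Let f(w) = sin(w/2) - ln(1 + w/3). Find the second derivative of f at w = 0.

Expand each term separately and add.
The coefficient of w^2 in the expansion is 1/18, so f′′(0) = 2! * (1/18) = 1/9.

1/9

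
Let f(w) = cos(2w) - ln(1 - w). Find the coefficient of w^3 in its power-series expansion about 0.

Add the two expansions coefficient-wise.
f(0) = 1
f′(0) = 1
f′′(0) = -3
f′′′(0) = 2
Dividing each by k! gives the coefficients c_0, ..., c_3.

1/3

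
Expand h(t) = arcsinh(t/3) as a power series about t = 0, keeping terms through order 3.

Use the known series and substitute for the argument.
h(0) = 0
h′(0) = 1/3
h′′(0) = 0
h′′′(0) = -1/27

-t^3/162 + t/3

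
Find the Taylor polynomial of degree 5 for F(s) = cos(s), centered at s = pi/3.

F(pi/3) = 1/2
F′(pi/3) = -sqrt(3)/2
F′′(pi/3) = -1/2
F′′′(pi/3) = sqrt(3)/2
F^(4)(pi/3) = 1/2
F^(5)(pi/3) = -sqrt(3)/2
Dividing each by k! gives the coefficients c_0, ..., c_5.

-sqrt(3)*(s - pi/3)^5/240 + (s - pi/3)^4/48 + sqrt(3)*(s - pi/3)^3/12 - (s - pi/3)^2/4 - sqrt(3)*(s - pi/3)/2 + 1/2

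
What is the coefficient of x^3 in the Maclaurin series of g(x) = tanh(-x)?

1/3

Differentiate repeatedly and evaluate at the center.
[x^0] = 0;  [x^1] = -1;  [x^2] = 0;  [x^3] = 1/3.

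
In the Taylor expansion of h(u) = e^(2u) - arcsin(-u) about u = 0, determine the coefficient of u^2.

2

Expand each term separately and add.
h(0) = 1
h′(0) = 3
h′′(0) = 4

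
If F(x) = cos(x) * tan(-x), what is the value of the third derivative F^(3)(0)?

Write out both Maclaurin series and multiply, keeping only the needed powers.
The coefficient of x^3 in the expansion is 1/6, so F′′′(0) = 3! * (1/6) = 1.

1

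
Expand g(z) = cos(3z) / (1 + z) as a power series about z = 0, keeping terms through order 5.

z^5/8 - z^4/8 + 7*z^3/2 - 7*z^2/2 - z + 1

Take the Cauchy product of the two expansions.
[z^0] = 1;  [z^1] = -1;  [z^2] = -7/2;  [z^3] = 7/2;  [z^4] = -1/8;  [z^5] = 1/8.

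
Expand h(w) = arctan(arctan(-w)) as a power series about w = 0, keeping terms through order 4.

2*w^3/3 - w

Plug the Maclaurin series of the inner function into that of the outer and collect terms.
[w^0] = 0;  [w^1] = -1;  [w^2] = 0;  [w^3] = 2/3;  [w^4] = 0.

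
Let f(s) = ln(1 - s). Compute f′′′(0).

The coefficient of s^3 in the expansion is -1/3, so f′′′(0) = 3! * (-1/3) = -2.

-2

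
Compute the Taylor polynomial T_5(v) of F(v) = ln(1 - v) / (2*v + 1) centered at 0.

Multiply the numerator's expansion by the denominator's geometric series.
[v^0] = 0;  [v^1] = -1;  [v^2] = 3/2;  [v^3] = -10/3;  [v^4] = 77/12;  [v^5] = -391/30.

-391*v^5/30 + 77*v^4/12 - 10*v^3/3 + 3*v^2/2 - v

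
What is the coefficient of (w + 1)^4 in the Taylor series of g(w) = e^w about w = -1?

e^(-1)/24

g(-1) = e^(-1)
g′(-1) = e^(-1)
g′′(-1) = e^(-1)
g′′′(-1) = e^(-1)
g^(4)(-1) = e^(-1)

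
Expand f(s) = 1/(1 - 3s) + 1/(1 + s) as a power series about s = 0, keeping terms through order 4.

82*s^4 + 26*s^3 + 10*s^2 + 2*s + 2

Combine the two series term by term.
f(0) = 2
f′(0) = 2
f′′(0) = 20
f′′′(0) = 156
f^(4)(0) = 1968
The Taylor polynomial is Σ f^(k)(0)/k! · s^k.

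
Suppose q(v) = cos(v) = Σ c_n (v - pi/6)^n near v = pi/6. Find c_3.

q(pi/6) = sqrt(3)/2
q′(pi/6) = -1/2
q′′(pi/6) = -sqrt(3)/2
q′′′(pi/6) = 1/2

1/12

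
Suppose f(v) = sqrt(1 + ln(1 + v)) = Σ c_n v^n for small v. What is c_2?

-3/8

Compose series: expand the inner function first, then feed it into the outer expansion.
f(0) = 1
f′(0) = 1/2
f′′(0) = -3/4
The Taylor polynomial is Σ f^(k)(0)/k! · v^k.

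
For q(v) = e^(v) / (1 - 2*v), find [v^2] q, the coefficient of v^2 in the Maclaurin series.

13/2

Expand 1/(denominator) as a geometric series and multiply by the numerator's series.
q(0) = 1
q′(0) = 3
q′′(0) = 13
Then c_k = q^(k)(0)/k! gives each Taylor coefficient.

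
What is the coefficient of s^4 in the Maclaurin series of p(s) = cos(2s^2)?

c_4 = p^(4)(0)/4! = -2.

-2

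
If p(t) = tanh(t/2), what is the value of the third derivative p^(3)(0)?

-1/4

Use the known series and substitute for the argument.
The coefficient of t^3 in the expansion is -1/24, so p′′′(0) = 3! * (-1/24) = -1/4.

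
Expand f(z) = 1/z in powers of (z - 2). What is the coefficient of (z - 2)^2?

1/8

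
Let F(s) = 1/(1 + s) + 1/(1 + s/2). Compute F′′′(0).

Add the two expansions coefficient-wise.
The coefficient of s^3 in the expansion is -9/8, so F′′′(0) = 3! * (-9/8) = -27/4.

-27/4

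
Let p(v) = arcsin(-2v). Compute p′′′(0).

-8

From the series, [v^3] p = -4/3; multiply by 3! = 6 to get -8.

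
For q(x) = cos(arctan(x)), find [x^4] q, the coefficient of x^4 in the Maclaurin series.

3/8

Substitute the inner expansion into the outer series and collect powers.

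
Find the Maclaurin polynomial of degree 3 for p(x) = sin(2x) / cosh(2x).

-16*x^3/3 + 2*x

Invert the denominator's series and multiply.
p(0) = 0
p′(0) = 2
p′′(0) = 0
p′′′(0) = -32
Then c_k = p^(k)(0)/k! gives each Taylor coefficient.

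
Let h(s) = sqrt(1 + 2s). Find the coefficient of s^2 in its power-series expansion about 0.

-1/2

h(0) = 1
h′(0) = 1
h′′(0) = -1
So c_2 = h′′(0)/2! = -1/2.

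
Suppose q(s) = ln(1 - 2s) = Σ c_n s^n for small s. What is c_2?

q(0) = 0
q′(0) = -2
q′′(0) = -4

-2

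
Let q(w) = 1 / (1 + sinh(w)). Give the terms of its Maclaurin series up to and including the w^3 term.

-7*w^3/6 + w^2 - w + 1

Write 1/(1+u) = 1 - u + u^2 - u^3 + ... and substitute the series for u.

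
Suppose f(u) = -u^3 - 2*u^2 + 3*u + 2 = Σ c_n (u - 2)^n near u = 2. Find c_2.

-8

Use the known series and substitute for the argument.
f(2) = -8
f′(2) = -17
f′′(2) = -16
Then c_k = f^(k)(2)/k! gives each Taylor coefficient.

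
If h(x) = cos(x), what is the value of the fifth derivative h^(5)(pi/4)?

Differentiate repeatedly and evaluate at the center.
From the series, [(x - pi/4)^5] h = -sqrt(2)/240; multiply by 5! = 120 to get -sqrt(2)/2.

-sqrt(2)/2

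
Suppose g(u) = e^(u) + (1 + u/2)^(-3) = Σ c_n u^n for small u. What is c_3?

Expand each term separately and add.
g(0) = 2
g′(0) = -1/2
g′′(0) = 4
g′′′(0) = -13/2
So c_3 = g′′′(0)/3! = -13/12.

-13/12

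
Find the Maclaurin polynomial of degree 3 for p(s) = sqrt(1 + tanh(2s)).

-5*s^3/6 - s^2/2 + s + 1

Plug the Maclaurin series of the inner function into that of the outer and collect terms.
p(0) = 1
p′(0) = 1
p′′(0) = -1
p′′′(0) = -5
The Taylor polynomial is Σ p^(k)(0)/k! · s^k.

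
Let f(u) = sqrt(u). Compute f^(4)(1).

Compute the successive derivatives at the expansion point and divide by k!.
The coefficient of (u - 1)^4 in the expansion is -5/128, so f^(4)(1) = 4! * (-5/128) = -15/16.

-15/16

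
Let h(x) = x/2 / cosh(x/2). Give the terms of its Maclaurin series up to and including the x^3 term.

-x^3/16 + x/2

Write the quotient as an unknown series and match coefficients against numerator = denominator · series.
h(0) = 0
h′(0) = 1/2
h′′(0) = 0
h′′′(0) = -3/8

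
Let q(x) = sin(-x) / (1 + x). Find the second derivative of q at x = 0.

2

Take the Cauchy product of the two expansions.
The coefficient of x^2 in the expansion is 1, so q′′(0) = 2! * (1) = 2.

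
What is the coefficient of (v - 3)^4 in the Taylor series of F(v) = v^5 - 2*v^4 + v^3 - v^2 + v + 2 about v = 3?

F(3) = 104
F′(3) = 211
F′′(3) = 340
F′′′(3) = 402
F^(4)(3) = 312
So c_4 = F^(4)(3)/4! = 13.

13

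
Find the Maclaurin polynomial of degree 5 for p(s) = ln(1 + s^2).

-s^4/2 + s^2

p(0) = 0
p′(0) = 0
p′′(0) = 2
p′′′(0) = 0
p^(4)(0) = -12
p^(5)(0) = 0
Then c_k = p^(k)(0)/k! gives each Taylor coefficient.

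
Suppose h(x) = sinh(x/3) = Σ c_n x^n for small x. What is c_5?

1/29160

h(0) = 0
h′(0) = 1/3
h′′(0) = 0
h′′′(0) = 1/27
h^(4)(0) = 0
h^(5)(0) = 1/243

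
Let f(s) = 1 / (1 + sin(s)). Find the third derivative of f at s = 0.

-5

Expand as Σ (-1)^k u^k with u equal to the inner function's series.
The coefficient of s^3 in the expansion is -5/6, so f′′′(0) = 3! * (-5/6) = -5.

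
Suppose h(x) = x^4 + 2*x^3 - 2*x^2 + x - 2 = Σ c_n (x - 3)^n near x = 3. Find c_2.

70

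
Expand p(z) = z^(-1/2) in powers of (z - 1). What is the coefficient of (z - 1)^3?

[(z - 1)^0] = 1;  [(z - 1)^1] = -1/2;  [(z - 1)^2] = 3/8;  [(z - 1)^3] = -5/16.
So c_3 = p′′′(1)/3! = -5/16.

-5/16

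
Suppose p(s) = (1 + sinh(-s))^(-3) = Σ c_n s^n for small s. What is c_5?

Let u equal the inner series; expand the outer function in u and truncate.
p(0) = 1
p′(0) = 3
p′′(0) = 12
p′′′(0) = 63
p^(4)(0) = 408
p^(5)(0) = 3123
So c_5 = p^(5)(0)/5! = 1041/40.

1041/40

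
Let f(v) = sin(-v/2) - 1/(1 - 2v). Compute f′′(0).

Add the two expansions coefficient-wise.
The coefficient of v^2 in the expansion is -4, so f′′(0) = 2! * (-4) = -8.

-8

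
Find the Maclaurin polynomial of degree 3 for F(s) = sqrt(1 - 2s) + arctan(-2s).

Expand each term separately and add.
F(0) = 1
F′(0) = -3
F′′(0) = -1
F′′′(0) = 13

13*s^3/6 - s^2/2 - 3*s + 1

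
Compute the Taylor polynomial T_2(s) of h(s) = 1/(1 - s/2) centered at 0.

s^2/4 + s/2 + 1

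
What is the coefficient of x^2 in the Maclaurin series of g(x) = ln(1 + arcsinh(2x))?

-2

Compose series: expand the inner function first, then feed it into the outer expansion.
g(0) = 0
g′(0) = 2
g′′(0) = -4
So c_2 = g′′(0)/2! = -2.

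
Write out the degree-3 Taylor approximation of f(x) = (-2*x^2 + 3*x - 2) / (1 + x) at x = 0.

7*x^3 - 7*x^2 + 5*x - 2

Distribute the polynomial across the series and collect like powers.
f(0) = -2
f′(0) = 5
f′′(0) = -14
f′′′(0) = 42
Then c_k = f^(k)(0)/k! gives each Taylor coefficient.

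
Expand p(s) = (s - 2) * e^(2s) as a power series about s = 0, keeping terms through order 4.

Multiply each power in the prefactor through the base expansion.
p(0) = -2
p′(0) = -3
p′′(0) = -4
p′′′(0) = -4
p^(4)(0) = 0

-2*s^3/3 - 2*s^2 - 3*s - 2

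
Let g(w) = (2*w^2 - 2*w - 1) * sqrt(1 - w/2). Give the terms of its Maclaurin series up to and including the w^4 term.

-91*w^4/2048 - 55*w^3/128 + 81*w^2/32 - 7*w/4 - 1

Shift and add copies of the series according to the polynomial's terms.
g(0) = -1
g′(0) = -7/4
g′′(0) = 81/16
g′′′(0) = -165/64
g^(4)(0) = -273/256
The Taylor polynomial is Σ g^(k)(0)/k! · w^k.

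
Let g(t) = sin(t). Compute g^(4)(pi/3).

The coefficient of (t - pi/3)^4 in the expansion is sqrt(3)/48, so g^(4)(pi/3) = 4! * (sqrt(3)/48) = sqrt(3)/2.

sqrt(3)/2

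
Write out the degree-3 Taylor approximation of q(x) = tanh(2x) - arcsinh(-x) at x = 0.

Expand each term separately and add.
q(0) = 0
q′(0) = 3
q′′(0) = 0
q′′′(0) = -17
The Taylor polynomial is Σ q^(k)(0)/k! · x^k.

-17*x^3/6 + 3*x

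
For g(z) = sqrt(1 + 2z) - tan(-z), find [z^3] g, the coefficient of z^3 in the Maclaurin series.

5/6

Combine the two series term by term.
g(0) = 1
g′(0) = 2
g′′(0) = -1
g′′′(0) = 5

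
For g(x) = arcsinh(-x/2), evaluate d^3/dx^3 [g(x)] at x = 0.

Compute the successive derivatives at the expansion point and divide by k!.
The coefficient of x^3 in the expansion is 1/48, so g′′′(0) = 3! * (1/48) = 1/8.

1/8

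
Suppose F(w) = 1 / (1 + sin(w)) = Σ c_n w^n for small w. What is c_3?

-5/6

Use the geometric series for the reciprocal, then substitute.
So c_3 = F′′′(0)/3! = -5/6.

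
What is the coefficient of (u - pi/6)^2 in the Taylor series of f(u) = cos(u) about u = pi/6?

[(u - pi/6)^0] = sqrt(3)/2;  [(u - pi/6)^1] = -1/2;  [(u - pi/6)^2] = -sqrt(3)/4.
So c_2 = f′′(pi/6)/2! = -sqrt(3)/4.

-sqrt(3)/4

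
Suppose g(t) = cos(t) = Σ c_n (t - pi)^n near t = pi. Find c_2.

g(pi) = -1
g′(pi) = 0
g′′(pi) = 1
So c_2 = g′′(pi)/2! = 1/2.

1/2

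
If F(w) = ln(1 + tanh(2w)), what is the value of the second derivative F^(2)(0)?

Plug the Maclaurin series of the inner function into that of the outer and collect terms.
The coefficient of w^2 in the expansion is -2, so F′′(0) = 2! * (-2) = -4.

-4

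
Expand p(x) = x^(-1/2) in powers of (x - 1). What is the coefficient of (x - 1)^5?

-63/256

Differentiate repeatedly and evaluate at the center.
p(1) = 1
p′(1) = -1/2
p′′(1) = 3/4
p′′′(1) = -15/8
p^(4)(1) = 105/16
p^(5)(1) = -945/32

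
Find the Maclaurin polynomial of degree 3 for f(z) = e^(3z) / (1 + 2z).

-z^3/2 + 5*z^2/2 + z + 1

Multiply the two series term by term and collect like powers.
f(0) = 1
f′(0) = 1
f′′(0) = 5
f′′′(0) = -3
Dividing each by k! gives the coefficients c_0, ..., c_3.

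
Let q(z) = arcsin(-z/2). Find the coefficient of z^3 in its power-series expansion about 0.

q(0) = 0
q′(0) = -1/2
q′′(0) = 0
q′′′(0) = -1/8
Then c_k = q^(k)(0)/k! gives each Taylor coefficient.

-1/48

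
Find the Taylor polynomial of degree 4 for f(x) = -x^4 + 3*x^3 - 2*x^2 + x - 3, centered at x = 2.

Differentiate repeatedly and evaluate at the center.
[(x - 2)^0] = -1;  [(x - 2)^1] = -3;  [(x - 2)^2] = -8;  [(x - 2)^3] = -5;  [(x - 2)^4] = -1.

-(x - 2)^4 - 5*(x - 2)^3 - 8*(x - 2)^2 - 3*(x - 2) - 1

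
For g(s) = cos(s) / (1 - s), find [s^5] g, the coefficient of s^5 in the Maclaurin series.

Use 1/(1 - r) = Σ r^k on the denominator, then take the Cauchy product.
So c_5 = g^(5)(0)/5! = 13/24.

13/24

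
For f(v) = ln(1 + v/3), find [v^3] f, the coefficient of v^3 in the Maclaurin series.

1/81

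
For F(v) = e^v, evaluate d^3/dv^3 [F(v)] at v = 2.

e^(2)

The coefficient of (v - 2)^3 in the expansion is e^(2)/6, so F′′′(2) = 3! * (e^(2)/6) = e^(2).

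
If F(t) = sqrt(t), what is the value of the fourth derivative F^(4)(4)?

Compute the successive derivatives at the expansion point and divide by k!.
The coefficient of (t - 4)^4 in the expansion is -5/16384, so F^(4)(4) = 4! * (-5/16384) = -15/2048.

-15/2048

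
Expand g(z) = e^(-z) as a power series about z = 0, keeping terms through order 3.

-z^3/6 + z^2/2 - z + 1

Compute the successive derivatives at the expansion point and divide by k!.
g(0) = 1
g′(0) = -1
g′′(0) = 1
g′′′(0) = -1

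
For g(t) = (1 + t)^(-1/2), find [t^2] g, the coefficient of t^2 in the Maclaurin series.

Use the known series and substitute for the argument.
[t^0] = 1;  [t^1] = -1/2;  [t^2] = 3/8.
So c_2 = g′′(0)/2! = 3/8.

3/8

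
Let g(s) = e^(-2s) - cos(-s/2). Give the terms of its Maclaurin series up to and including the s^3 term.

-4*s^3/3 + 17*s^2/8 - 2*s

Expand each term separately and add.
g(0) = 0
g′(0) = -2
g′′(0) = 17/4
g′′′(0) = -8
Then c_k = g^(k)(0)/k! gives each Taylor coefficient.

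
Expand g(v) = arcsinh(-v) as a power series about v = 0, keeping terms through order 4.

v^3/6 - v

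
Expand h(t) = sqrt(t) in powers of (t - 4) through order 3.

(t - 4)^3/512 - (t - 4)^2/64 + (t - 4)/4 + 2

h(4) = 2
h′(4) = 1/4
h′′(4) = -1/32
h′′′(4) = 3/256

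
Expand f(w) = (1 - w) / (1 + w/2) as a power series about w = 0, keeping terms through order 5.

Distribute the polynomial across the series and collect like powers.
[w^0] = 1;  [w^1] = -3/2;  [w^2] = 3/4;  [w^3] = -3/8;  [w^4] = 3/16;  [w^5] = -3/32.

-3*w^5/32 + 3*w^4/16 - 3*w^3/8 + 3*w^2/4 - 3*w/2 + 1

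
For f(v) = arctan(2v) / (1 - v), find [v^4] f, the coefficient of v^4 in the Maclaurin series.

-2/3

Multiply the two series term by term and collect like powers.
[v^0] = 0;  [v^1] = 2;  [v^2] = 2;  [v^3] = -2/3;  [v^4] = -2/3.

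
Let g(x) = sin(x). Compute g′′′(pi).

1

From the series, [(x - pi)^3] g = 1/6; multiply by 3! = 6 to get 1.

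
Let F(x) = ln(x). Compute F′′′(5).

The coefficient of (x - 5)^3 in the expansion is 1/375, so F′′′(5) = 3! * (1/375) = 2/125.

2/125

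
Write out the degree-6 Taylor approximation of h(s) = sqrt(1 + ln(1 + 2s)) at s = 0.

-22819*s^6/720 + 1609*s^5/120 - 143*s^4/24 + 17*s^3/6 - 3*s^2/2 + s + 1

Plug the Maclaurin series of the inner function into that of the outer and collect terms.
[s^0] = 1;  [s^1] = 1;  [s^2] = -3/2;  [s^3] = 17/6;  [s^4] = -143/24;  [s^5] = 1609/120;  [s^6] = -22819/720.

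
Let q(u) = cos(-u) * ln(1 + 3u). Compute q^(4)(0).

-432

Expand each factor separately, then convolve coefficients.
The coefficient of u^4 in the expansion is -18, so q^(4)(0) = 4! * (-18) = -432.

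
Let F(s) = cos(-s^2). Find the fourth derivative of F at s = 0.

The coefficient of s^4 in the expansion is -1/2, so F^(4)(0) = 4! * (-1/2) = -12.

-12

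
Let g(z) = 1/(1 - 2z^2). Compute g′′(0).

4

The coefficient of z^2 in the expansion is 2, so g′′(0) = 2! * (2) = 4.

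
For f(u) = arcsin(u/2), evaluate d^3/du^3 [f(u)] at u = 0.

Compute the successive derivatives at the expansion point and divide by k!.
From the series, [u^3] f = 1/48; multiply by 3! = 6 to get 1/8.

1/8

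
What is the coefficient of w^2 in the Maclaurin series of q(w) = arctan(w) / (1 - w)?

1

Use 1/(1 - r) = Σ r^k on the denominator, then take the Cauchy product.
[w^0] = 0;  [w^1] = 1;  [w^2] = 1.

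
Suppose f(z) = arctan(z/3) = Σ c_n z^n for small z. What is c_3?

f(0) = 0
f′(0) = 1/3
f′′(0) = 0
f′′′(0) = -2/27

-1/81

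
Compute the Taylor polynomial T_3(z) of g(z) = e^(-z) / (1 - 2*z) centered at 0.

Multiply the numerator's expansion by the denominator's geometric series.
g(0) = 1
g′(0) = 1
g′′(0) = 5
g′′′(0) = 29
Dividing each by k! gives the coefficients c_0, ..., c_3.

29*z^3/6 + 5*z^2/2 + z + 1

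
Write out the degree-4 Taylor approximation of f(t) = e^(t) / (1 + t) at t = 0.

Multiply the two series term by term and collect like powers.
[t^0] = 1;  [t^1] = 0;  [t^2] = 1/2;  [t^3] = -1/3;  [t^4] = 3/8.

3*t^4/8 - t^3/3 + t^2/2 + 1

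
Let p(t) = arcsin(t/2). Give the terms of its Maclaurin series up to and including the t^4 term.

Compute the successive derivatives at the expansion point and divide by k!.
p(0) = 0
p′(0) = 1/2
p′′(0) = 0
p′′′(0) = 1/8
p^(4)(0) = 0
Then c_k = p^(k)(0)/k! gives each Taylor coefficient.

t^3/48 + t/2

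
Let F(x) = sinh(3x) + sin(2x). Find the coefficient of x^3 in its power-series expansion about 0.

Expand each term separately and add.
F(0) = 0
F′(0) = 5
F′′(0) = 0
F′′′(0) = 19
So c_3 = F′′′(0)/3! = 19/6.

19/6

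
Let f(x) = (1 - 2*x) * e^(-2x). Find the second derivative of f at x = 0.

Multiply each power in the prefactor through the base expansion.
From the series, [x^2] f = 6; multiply by 2! = 2 to get 12.

12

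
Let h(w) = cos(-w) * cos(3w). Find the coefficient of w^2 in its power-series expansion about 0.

Take the Cauchy product of the two expansions.
h(0) = 1
h′(0) = 0
h′′(0) = -10
The Taylor polynomial is Σ h^(k)(0)/k! · w^k.

-5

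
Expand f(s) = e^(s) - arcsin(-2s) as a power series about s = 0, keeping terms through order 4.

Add the two expansions coefficient-wise.
f(0) = 1
f′(0) = 3
f′′(0) = 1
f′′′(0) = 9
f^(4)(0) = 1
Then c_k = f^(k)(0)/k! gives each Taylor coefficient.

s^4/24 + 3*s^3/2 + s^2/2 + 3*s + 1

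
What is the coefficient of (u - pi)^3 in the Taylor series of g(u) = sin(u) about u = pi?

1/6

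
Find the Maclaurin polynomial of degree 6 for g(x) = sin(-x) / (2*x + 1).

1841*x^6/60 - 1841*x^5/120 + 23*x^4/3 - 23*x^3/6 + 2*x^2 - x

Multiply the numerator's expansion by the denominator's geometric series.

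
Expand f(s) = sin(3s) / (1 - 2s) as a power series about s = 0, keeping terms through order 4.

Expand each factor separately, then convolve coefficients.
f(0) = 0
f′(0) = 3
f′′(0) = 12
f′′′(0) = 45
f^(4)(0) = 360
Dividing each by k! gives the coefficients c_0, ..., c_4.

15*s^4 + 15*s^3/2 + 6*s^2 + 3*s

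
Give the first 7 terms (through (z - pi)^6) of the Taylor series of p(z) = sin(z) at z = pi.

[(z - pi)^0] = 0;  [(z - pi)^1] = -1;  [(z - pi)^2] = 0;  [(z - pi)^3] = 1/6;  [(z - pi)^4] = 0;  [(z - pi)^5] = -1/120;  [(z - pi)^6] = 0.

-(z - pi)^5/120 + (z - pi)^3/6 - (z - pi)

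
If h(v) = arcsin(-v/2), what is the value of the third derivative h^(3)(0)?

Differentiate repeatedly and evaluate at the center.
The coefficient of v^3 in the expansion is -1/48, so h′′′(0) = 3! * (-1/48) = -1/8.

-1/8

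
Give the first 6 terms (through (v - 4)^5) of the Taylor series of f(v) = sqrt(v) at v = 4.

7*(v - 4)^5/131072 - 5*(v - 4)^4/16384 + (v - 4)^3/512 - (v - 4)^2/64 + (v - 4)/4 + 2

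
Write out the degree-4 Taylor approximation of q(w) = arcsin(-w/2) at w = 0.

Use the known series and substitute for the argument.
[w^0] = 0;  [w^1] = -1/2;  [w^2] = 0;  [w^3] = -1/48;  [w^4] = 0.

-w^3/48 - w/2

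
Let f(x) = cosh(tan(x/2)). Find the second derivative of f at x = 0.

Compose series: expand the inner function first, then feed it into the outer expansion.
From the series, [x^2] f = 1/8; multiply by 2! = 2 to get 1/4.

1/4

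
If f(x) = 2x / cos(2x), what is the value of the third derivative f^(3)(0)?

Write the quotient as an unknown series and match coefficients against numerator = denominator · series.
The coefficient of x^3 in the expansion is 4, so f′′′(0) = 3! * (4) = 24.

24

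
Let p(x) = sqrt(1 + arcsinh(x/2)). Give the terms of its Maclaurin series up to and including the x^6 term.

-769*x^6/2949120 + 43*x^5/40960 + x^4/6144 - x^3/384 - x^2/32 + x/4 + 1

Plug the Maclaurin series of the inner function into that of the outer and collect terms.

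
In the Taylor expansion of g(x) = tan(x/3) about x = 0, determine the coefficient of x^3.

g(0) = 0
g′(0) = 1/3
g′′(0) = 0
g′′′(0) = 2/27
The Taylor polynomial is Σ g^(k)(0)/k! · x^k.

1/81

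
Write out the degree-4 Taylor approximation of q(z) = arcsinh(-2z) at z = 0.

4*z^3/3 - 2*z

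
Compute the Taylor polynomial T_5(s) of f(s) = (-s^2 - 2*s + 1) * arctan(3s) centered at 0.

288*s^5/5 + 18*s^4 - 12*s^3 - 6*s^2 + 3*s

Shift and add copies of the series according to the polynomial's terms.
f(0) = 0
f′(0) = 3
f′′(0) = -12
f′′′(0) = -72
f^(4)(0) = 432
f^(5)(0) = 6912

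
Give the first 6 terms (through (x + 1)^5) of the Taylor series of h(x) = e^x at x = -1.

Differentiate repeatedly and evaluate at the center.
[(x + 1)^0] = e^(-1);  [(x + 1)^1] = e^(-1);  [(x + 1)^2] = e^(-1)/2;  [(x + 1)^3] = e^(-1)/6;  [(x + 1)^4] = e^(-1)/24;  [(x + 1)^5] = e^(-1)/120.

(x + 1)^5*e^(-1)/120 + (x + 1)^4*e^(-1)/24 + (x + 1)^3*e^(-1)/6 + (x + 1)^2*e^(-1)/2 + (x + 1)*e^(-1) + e^(-1)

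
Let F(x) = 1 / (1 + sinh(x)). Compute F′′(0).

2

Write 1/(1+u) = 1 - u + u^2 - u^3 + ... and substitute the series for u.
The coefficient of x^2 in the expansion is 1, so F′′(0) = 2! * (1) = 2.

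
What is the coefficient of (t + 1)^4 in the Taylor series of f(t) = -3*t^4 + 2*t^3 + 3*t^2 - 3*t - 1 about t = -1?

-3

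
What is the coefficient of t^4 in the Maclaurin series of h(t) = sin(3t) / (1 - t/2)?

Multiply the two series term by term and collect like powers.
h(0) = 0
h′(0) = 3
h′′(0) = 3
h′′′(0) = -45/2
h^(4)(0) = -45

-15/8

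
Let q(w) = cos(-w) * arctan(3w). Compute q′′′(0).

-63

Multiply the two series term by term and collect like powers.
The coefficient of w^3 in the expansion is -21/2, so q′′′(0) = 3! * (-21/2) = -63.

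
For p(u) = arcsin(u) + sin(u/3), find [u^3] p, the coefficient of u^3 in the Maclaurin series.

Add the two expansions coefficient-wise.
p(0) = 0
p′(0) = 4/3
p′′(0) = 0
p′′′(0) = 26/27
So c_3 = p′′′(0)/3! = 13/81.

13/81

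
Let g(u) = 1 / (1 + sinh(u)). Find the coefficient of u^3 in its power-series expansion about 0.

-7/6

Expand as Σ (-1)^k u^k with u equal to the inner function's series.
[u^0] = 1;  [u^1] = -1;  [u^2] = 1;  [u^3] = -7/6.
So c_3 = g′′′(0)/3! = -7/6.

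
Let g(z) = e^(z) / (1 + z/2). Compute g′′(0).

Multiply the two series term by term and collect like powers.
The coefficient of z^2 in the expansion is 1/4, so g′′(0) = 2! * (1/4) = 1/2.

1/2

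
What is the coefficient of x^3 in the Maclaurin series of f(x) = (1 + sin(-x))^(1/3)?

-1/162

Substitute the inner expansion into the outer series and collect powers.
f(0) = 1
f′(0) = -1/3
f′′(0) = -2/9
f′′′(0) = -1/27
So c_3 = f′′′(0)/3! = -1/162.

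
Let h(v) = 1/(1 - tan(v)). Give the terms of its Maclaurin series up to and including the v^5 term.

Substitute the inner expansion into the outer series and collect powers.
[v^0] = 1;  [v^1] = 1;  [v^2] = 1;  [v^3] = 4/3;  [v^4] = 5/3;  [v^5] = 32/15.

32*v^5/15 + 5*v^4/3 + 4*v^3/3 + v^2 + v + 1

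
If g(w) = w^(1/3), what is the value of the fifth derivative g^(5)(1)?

From the series, [(w - 1)^5] g = 22/729; multiply by 5! = 120 to get 880/243.

880/243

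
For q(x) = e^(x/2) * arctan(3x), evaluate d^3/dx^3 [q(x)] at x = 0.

Write out both Maclaurin series and multiply, keeping only the needed powers.
The coefficient of x^3 in the expansion is -69/8, so q′′′(0) = 3! * (-69/8) = -207/4.

-207/4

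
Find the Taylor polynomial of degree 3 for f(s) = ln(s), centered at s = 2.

[(s - 2)^0] = ln(2);  [(s - 2)^1] = 1/2;  [(s - 2)^2] = -1/8;  [(s - 2)^3] = 1/24.

(s - 2)^3/24 - (s - 2)^2/8 + (s - 2)/2 + ln(2)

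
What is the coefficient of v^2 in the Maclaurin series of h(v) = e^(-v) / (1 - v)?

1/2

Multiply the numerator's expansion by the denominator's geometric series.
[v^0] = 1;  [v^1] = 0;  [v^2] = 1/2.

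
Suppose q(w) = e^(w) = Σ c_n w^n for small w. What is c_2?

q(0) = 1
q′(0) = 1
q′′(0) = 1
So c_2 = q′′(0)/2! = 1/2.

1/2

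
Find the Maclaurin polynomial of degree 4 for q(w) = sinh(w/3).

w^3/162 + w/3

Use the known series and substitute for the argument.
q(0) = 0
q′(0) = 1/3
q′′(0) = 0
q′′′(0) = 1/27
q^(4)(0) = 0
Dividing each by k! gives the coefficients c_0, ..., c_4.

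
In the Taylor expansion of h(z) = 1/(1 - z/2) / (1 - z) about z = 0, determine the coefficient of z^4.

31/16

Write out both Maclaurin series and multiply, keeping only the needed powers.
h(0) = 1
h′(0) = 3/2
h′′(0) = 7/2
h′′′(0) = 45/4
h^(4)(0) = 93/2
So c_4 = h^(4)(0)/4! = 31/16.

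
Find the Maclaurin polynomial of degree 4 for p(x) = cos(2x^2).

1 - 2*x^4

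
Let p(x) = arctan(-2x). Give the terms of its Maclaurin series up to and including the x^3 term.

p(0) = 0
p′(0) = -2
p′′(0) = 0
p′′′(0) = 16

8*x^3/3 - 2*x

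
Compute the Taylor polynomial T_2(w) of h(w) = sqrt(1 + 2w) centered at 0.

-w^2/2 + w + 1

Compute the successive derivatives at the expansion point and divide by k!.
h(0) = 1
h′(0) = 1
h′′(0) = -1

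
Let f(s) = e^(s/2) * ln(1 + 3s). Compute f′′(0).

Multiply the two series term by term and collect like powers.
The coefficient of s^2 in the expansion is -3, so f′′(0) = 2! * (-3) = -6.

-6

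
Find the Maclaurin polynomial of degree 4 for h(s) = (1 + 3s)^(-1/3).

35*s^4/3 - 14*s^3/3 + 2*s^2 - s + 1

Use the known series and substitute for the argument.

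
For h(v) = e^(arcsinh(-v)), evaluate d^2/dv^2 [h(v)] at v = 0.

1

Plug the Maclaurin series of the inner function into that of the outer and collect terms.
The coefficient of v^2 in the expansion is 1/2, so h′′(0) = 2! * (1/2) = 1.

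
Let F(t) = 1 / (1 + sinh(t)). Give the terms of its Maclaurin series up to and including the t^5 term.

Expand as Σ (-1)^k u^k with u equal to the inner function's series.
F(0) = 1
F′(0) = -1
F′′(0) = 2
F′′′(0) = -7
F^(4)(0) = 32
F^(5)(0) = -181

-181*t^5/120 + 4*t^4/3 - 7*t^3/6 + t^2 - t + 1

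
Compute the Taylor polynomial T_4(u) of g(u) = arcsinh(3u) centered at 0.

g(0) = 0
g′(0) = 3
g′′(0) = 0
g′′′(0) = -27
g^(4)(0) = 0

-9*u^3/2 + 3*u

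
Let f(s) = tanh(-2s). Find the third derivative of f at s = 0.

From the series, [s^3] f = 8/3; multiply by 3! = 6 to get 16.

16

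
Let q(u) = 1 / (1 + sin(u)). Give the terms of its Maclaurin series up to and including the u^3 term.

-5*u^3/6 + u^2 - u + 1

Use the geometric series for the reciprocal, then substitute.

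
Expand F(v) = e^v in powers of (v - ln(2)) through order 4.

Differentiate repeatedly and evaluate at the center.
F(ln(2)) = 2
F′(ln(2)) = 2
F′′(ln(2)) = 2
F′′′(ln(2)) = 2
F^(4)(ln(2)) = 2
Dividing each by k! gives the coefficients c_0, ..., c_4.

(v - ln(2))^4/12 + (v - ln(2))^3/3 + (v - ln(2))^2 + 2*(v - ln(2)) + 2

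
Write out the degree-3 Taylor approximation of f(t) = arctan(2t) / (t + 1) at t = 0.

Expand 1/(denominator) as a geometric series and multiply by the numerator's series.
f(0) = 0
f′(0) = 2
f′′(0) = -4
f′′′(0) = -4

-2*t^3/3 - 2*t^2 + 2*t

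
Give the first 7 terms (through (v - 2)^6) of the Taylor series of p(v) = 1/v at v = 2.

p(2) = 1/2
p′(2) = -1/4
p′′(2) = 1/4
p′′′(2) = -3/8
p^(4)(2) = 3/4
p^(5)(2) = -15/8
p^(6)(2) = 45/8
Then c_k = p^(k)(2)/k! gives each Taylor coefficient.

(v - 2)^6/128 - (v - 2)^5/64 + (v - 2)^4/32 - (v - 2)^3/16 + (v - 2)^2/8 - (v - 2)/4 + 1/2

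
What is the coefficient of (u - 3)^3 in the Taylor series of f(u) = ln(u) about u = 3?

Differentiate repeatedly and evaluate at the center.
f(3) = ln(3)
f′(3) = 1/3
f′′(3) = -1/9
f′′′(3) = 2/27

1/81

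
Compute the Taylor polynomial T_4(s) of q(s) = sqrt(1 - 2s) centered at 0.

[s^0] = 1;  [s^1] = -1;  [s^2] = -1/2;  [s^3] = -1/2;  [s^4] = -5/8.

-5*s^4/8 - s^3/2 - s^2/2 - s + 1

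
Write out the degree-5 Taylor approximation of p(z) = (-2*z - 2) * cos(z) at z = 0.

Distribute the polynomial across the series and collect like powers.
[z^0] = -2;  [z^1] = -2;  [z^2] = 1;  [z^3] = 1;  [z^4] = -1/12;  [z^5] = -1/12.

-z^5/12 - z^4/12 + z^3 + z^2 - 2*z - 2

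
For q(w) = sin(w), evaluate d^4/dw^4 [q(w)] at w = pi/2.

The coefficient of (w - pi/2)^4 in the expansion is 1/24, so q^(4)(pi/2) = 4! * (1/24) = 1.

1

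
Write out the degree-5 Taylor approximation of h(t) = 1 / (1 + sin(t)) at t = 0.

Use the geometric series for the reciprocal, then substitute.
h(0) = 1
h′(0) = -1
h′′(0) = 2
h′′′(0) = -5
h^(4)(0) = 16
h^(5)(0) = -61
Then c_k = h^(k)(0)/k! gives each Taylor coefficient.

-61*t^5/120 + 2*t^4/3 - 5*t^3/6 + t^2 - t + 1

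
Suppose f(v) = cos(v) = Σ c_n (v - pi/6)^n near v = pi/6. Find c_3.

Apply the Taylor formula c_k = f^(k)(a)/k!.
f(pi/6) = sqrt(3)/2
f′(pi/6) = -1/2
f′′(pi/6) = -sqrt(3)/2
f′′′(pi/6) = 1/2
So c_3 = f′′′(pi/6)/3! = 1/12.

1/12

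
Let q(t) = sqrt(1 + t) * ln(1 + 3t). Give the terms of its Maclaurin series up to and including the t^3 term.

Write out both Maclaurin series and multiply, keeping only the needed powers.
[t^0] = 0;  [t^1] = 3;  [t^2] = -3;  [t^3] = 51/8.

51*t^3/8 - 3*t^2 + 3*t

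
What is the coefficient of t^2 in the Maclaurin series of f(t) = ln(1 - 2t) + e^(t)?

Combine the two series term by term.

-3/2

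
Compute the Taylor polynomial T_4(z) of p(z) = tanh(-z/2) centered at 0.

[z^0] = 0;  [z^1] = -1/2;  [z^2] = 0;  [z^3] = 1/24;  [z^4] = 0.

z^3/24 - z/2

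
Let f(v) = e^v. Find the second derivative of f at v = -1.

Differentiate repeatedly and evaluate at the center.
From the series, [(v + 1)^2] f = e^(-1)/2; multiply by 2! = 2 to get e^(-1).

e^(-1)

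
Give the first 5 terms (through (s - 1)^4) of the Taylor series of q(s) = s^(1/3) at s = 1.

Apply the Taylor formula c_k = f^(k)(a)/k!.
[(s - 1)^0] = 1;  [(s - 1)^1] = 1/3;  [(s - 1)^2] = -1/9;  [(s - 1)^3] = 5/81;  [(s - 1)^4] = -10/243.

-10*(s - 1)^4/243 + 5*(s - 1)^3/81 - (s - 1)^2/9 + (s - 1)/3 + 1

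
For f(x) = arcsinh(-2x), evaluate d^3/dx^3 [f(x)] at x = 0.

The coefficient of x^3 in the expansion is 4/3, so f′′′(0) = 3! * (4/3) = 8.

8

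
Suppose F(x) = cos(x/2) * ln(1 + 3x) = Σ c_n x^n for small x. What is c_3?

69/8

Take the Cauchy product of the two expansions.
F(0) = 0
F′(0) = 3
F′′(0) = -9
F′′′(0) = 207/4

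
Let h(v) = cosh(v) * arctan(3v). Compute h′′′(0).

-45

Multiply the two series term by term and collect like powers.
The coefficient of v^3 in the expansion is -15/2, so h′′′(0) = 3! * (-15/2) = -45.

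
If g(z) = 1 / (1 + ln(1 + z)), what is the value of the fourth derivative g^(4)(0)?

Expand as Σ (-1)^k u^k with u equal to the inner function's series.
From the series, [z^4] g = 11/3; multiply by 4! = 24 to get 88.

88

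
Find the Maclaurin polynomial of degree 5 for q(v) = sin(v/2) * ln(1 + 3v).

-321*v^5/32 + 71*v^4/16 - 9*v^3/4 + 3*v^2/2

Expand each factor separately, then convolve coefficients.
q(0) = 0
q′(0) = 0
q′′(0) = 3
q′′′(0) = -27/2
q^(4)(0) = 213/2
q^(5)(0) = -4815/4
Then c_k = q^(k)(0)/k! gives each Taylor coefficient.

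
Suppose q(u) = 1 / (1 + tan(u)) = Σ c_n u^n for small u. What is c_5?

Expand as Σ (-1)^k u^k with u equal to the inner function's series.
q(0) = 1
q′(0) = -1
q′′(0) = 2
q′′′(0) = -8
q^(4)(0) = 40
q^(5)(0) = -256
Dividing each by k! gives the coefficients c_0, ..., c_5.

-32/15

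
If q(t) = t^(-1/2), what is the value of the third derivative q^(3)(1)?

-15/8

The coefficient of (t - 1)^3 in the expansion is -5/16, so q′′′(1) = 3! * (-5/16) = -15/8.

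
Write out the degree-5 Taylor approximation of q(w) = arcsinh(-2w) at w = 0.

[w^0] = 0;  [w^1] = -2;  [w^2] = 0;  [w^3] = 4/3;  [w^4] = 0;  [w^5] = -12/5.

-12*w^5/5 + 4*w^3/3 - 2*w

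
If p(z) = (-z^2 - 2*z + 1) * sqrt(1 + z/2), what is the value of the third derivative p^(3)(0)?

-69/64

Shift and add copies of the series according to the polynomial's terms.
The coefficient of z^3 in the expansion is -23/128, so p′′′(0) = 3! * (-23/128) = -69/64.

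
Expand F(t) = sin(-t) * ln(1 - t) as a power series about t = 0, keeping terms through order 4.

t^4/6 + t^3/2 + t^2

Expand each factor separately, then convolve coefficients.
F(0) = 0
F′(0) = 0
F′′(0) = 2
F′′′(0) = 3
F^(4)(0) = 4
The Taylor polynomial is Σ F^(k)(0)/k! · t^k.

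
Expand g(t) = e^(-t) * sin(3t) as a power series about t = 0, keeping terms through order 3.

-3*t^3 - 3*t^2 + 3*t

Multiply the two series term by term and collect like powers.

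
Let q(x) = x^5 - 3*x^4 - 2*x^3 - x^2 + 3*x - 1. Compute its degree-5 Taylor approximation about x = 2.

(x - 2)^5 + 7*(x - 2)^4 + 14*(x - 2)^3 - 5*(x - 2)^2 - 41*(x - 2) - 31

Compute the successive derivatives at the expansion point and divide by k!.
[(x - 2)^0] = -31;  [(x - 2)^1] = -41;  [(x - 2)^2] = -5;  [(x - 2)^3] = 14;  [(x - 2)^4] = 7;  [(x - 2)^5] = 1.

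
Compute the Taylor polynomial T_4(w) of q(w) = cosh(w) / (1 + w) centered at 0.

Take the Cauchy product of the two expansions.
q(0) = 1
q′(0) = -1
q′′(0) = 3
q′′′(0) = -9
q^(4)(0) = 37
The Taylor polynomial is Σ q^(k)(0)/k! · w^k.

37*w^4/24 - 3*w^3/2 + 3*w^2/2 - w + 1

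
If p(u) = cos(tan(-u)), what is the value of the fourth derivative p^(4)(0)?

Plug the Maclaurin series of the inner function into that of the outer and collect terms.
The coefficient of u^4 in the expansion is -7/24, so p^(4)(0) = 4! * (-7/24) = -7.

-7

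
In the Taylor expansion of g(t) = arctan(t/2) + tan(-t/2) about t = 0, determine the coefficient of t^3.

-1/12

Expand each term separately and add.
So c_3 = g′′′(0)/3! = -1/12.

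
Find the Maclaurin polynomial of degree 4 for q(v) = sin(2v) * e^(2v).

8*v^3/3 + 4*v^2 + 2*v

Expand each factor separately, then convolve coefficients.
q(0) = 0
q′(0) = 2
q′′(0) = 8
q′′′(0) = 16
q^(4)(0) = 0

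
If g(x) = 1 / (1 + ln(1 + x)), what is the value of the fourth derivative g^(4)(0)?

Use the geometric series for the reciprocal, then substitute.
The coefficient of x^4 in the expansion is 11/3, so g^(4)(0) = 4! * (11/3) = 88.

88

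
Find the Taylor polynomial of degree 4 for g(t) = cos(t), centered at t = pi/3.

g(pi/3) = 1/2
g′(pi/3) = -sqrt(3)/2
g′′(pi/3) = -1/2
g′′′(pi/3) = sqrt(3)/2
g^(4)(pi/3) = 1/2
Dividing each by k! gives the coefficients c_0, ..., c_4.

(t - pi/3)^4/48 + sqrt(3)*(t - pi/3)^3/12 - (t - pi/3)^2/4 - sqrt(3)*(t - pi/3)/2 + 1/2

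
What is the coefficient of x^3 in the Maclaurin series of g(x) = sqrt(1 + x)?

g(0) = 1
g′(0) = 1/2
g′′(0) = -1/4
g′′′(0) = 3/8
The Taylor polynomial is Σ g^(k)(0)/k! · x^k.

1/16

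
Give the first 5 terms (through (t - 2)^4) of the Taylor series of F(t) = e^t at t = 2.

(t - 2)^4*e^(2)/24 + (t - 2)^3*e^(2)/6 + (t - 2)^2*e^(2)/2 + (t - 2)*e^(2) + e^(2)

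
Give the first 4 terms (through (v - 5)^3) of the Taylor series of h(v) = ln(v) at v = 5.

(v - 5)^3/375 - (v - 5)^2/50 + (v - 5)/5 + ln(5)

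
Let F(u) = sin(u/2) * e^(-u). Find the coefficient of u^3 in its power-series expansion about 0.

Expand each factor separately, then convolve coefficients.

11/48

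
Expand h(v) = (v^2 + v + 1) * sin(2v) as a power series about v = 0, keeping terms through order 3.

Shift and add copies of the series according to the polynomial's terms.
h(0) = 0
h′(0) = 2
h′′(0) = 4
h′′′(0) = 4
Dividing each by k! gives the coefficients c_0, ..., c_3.

2*v^3/3 + 2*v^2 + 2*v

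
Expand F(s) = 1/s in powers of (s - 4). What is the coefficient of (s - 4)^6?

1/16384

[(s - 4)^0] = 1/4;  [(s - 4)^1] = -1/16;  [(s - 4)^2] = 1/64;  [(s - 4)^3] = -1/256;  [(s - 4)^4] = 1/1024;  [(s - 4)^5] = -1/4096;  [(s - 4)^6] = 1/16384.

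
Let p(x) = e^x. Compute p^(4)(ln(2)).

Apply the Taylor formula c_k = f^(k)(a)/k!.
From the series, [(x - ln(2))^4] p = 1/12; multiply by 4! = 24 to get 2.

2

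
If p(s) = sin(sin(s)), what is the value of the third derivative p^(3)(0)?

Substitute the inner expansion into the outer series and collect powers.
From the series, [s^3] p = -1/3; multiply by 3! = 6 to get -2.

-2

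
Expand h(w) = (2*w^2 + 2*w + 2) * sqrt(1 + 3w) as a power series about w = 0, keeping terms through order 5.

Distribute the polynomial across the series and collect like powers.
h(0) = 2
h′(0) = 5
h′′(0) = 11/2
h′′′(0) = 99/4
h^(4)(0) = -999/8
h^(5)(0) = 19845/16
Dividing each by k! gives the coefficients c_0, ..., c_5.

1323*w^5/128 - 333*w^4/64 + 33*w^3/8 + 11*w^2/4 + 5*w + 2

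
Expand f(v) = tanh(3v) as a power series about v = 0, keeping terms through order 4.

f(0) = 0
f′(0) = 3
f′′(0) = 0
f′′′(0) = -54
f^(4)(0) = 0
Dividing each by k! gives the coefficients c_0, ..., c_4.

-9*v^3 + 3*v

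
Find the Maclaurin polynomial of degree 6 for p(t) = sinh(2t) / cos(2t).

48*t^5/5 + 16*t^3/3 + 2*t

Invert the denominator's series and multiply.
p(0) = 0
p′(0) = 2
p′′(0) = 0
p′′′(0) = 32
p^(4)(0) = 0
p^(5)(0) = 1152
p^(6)(0) = 0
Then c_k = p^(k)(0)/k! gives each Taylor coefficient.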